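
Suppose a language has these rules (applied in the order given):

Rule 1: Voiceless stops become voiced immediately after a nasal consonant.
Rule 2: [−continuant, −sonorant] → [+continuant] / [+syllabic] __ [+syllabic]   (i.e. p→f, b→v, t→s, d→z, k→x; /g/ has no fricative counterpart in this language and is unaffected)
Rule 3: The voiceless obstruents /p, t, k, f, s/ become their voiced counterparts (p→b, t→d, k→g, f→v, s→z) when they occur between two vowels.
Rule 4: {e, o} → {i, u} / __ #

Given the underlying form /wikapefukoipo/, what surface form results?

Rule 1 (post-nasal voicing): no segment meets the environment; /wikapefukoipo/ is unchanged.
Rule 2 (intervocalic spirantization): /k/ is a stop between vowels /i/ and /a/, so it spirantizes to the fricative [x]. /p/ is a stop between vowels /a/ and /e/, so it spirantizes to the fricative [f]. /k/ is a stop between vowels /u/ and /o/, so it spirantizes to the fricative [x]. /p/ is a stop between vowels /i/ and /o/, so it spirantizes to the fricative [f]. /wikapefukoipo/ → wixafefuxoifo.
Rule 3 (intervocalic voicing): /f/ is a voiceless obstruent between vowels /a/ and /e/, so it voices to [v]. /f/ is a voiceless obstruent between vowels /e/ and /u/, so it voices to [v]. /f/ is a voiceless obstruent between vowels /i/ and /o/, so it voices to [v]. /wixafefuxoifo/ → wixavevuxoivo.
Rule 4 (final vowel raising): /o/ is a mid vowel in word-final position, so it raises to [u]. /wixavevuxoivo/ → wixavevuxoivu.

wixavevuxoivu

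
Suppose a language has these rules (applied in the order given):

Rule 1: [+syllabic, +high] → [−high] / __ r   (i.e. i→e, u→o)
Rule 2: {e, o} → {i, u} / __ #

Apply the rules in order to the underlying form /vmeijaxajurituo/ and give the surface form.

vmeijaxajorituu

Rule 1 (pre-rhotic lowering): /u/ is a high vowel immediately before /r/, so it lowers to [o]. /vmeijaxajurituo/ → vmeijaxajorituo.
Rule 2 (final vowel raising): /o/ is a mid vowel in word-final position, so it raises to [u]. /vmeijaxajorituo/ → vmeijaxajorituu.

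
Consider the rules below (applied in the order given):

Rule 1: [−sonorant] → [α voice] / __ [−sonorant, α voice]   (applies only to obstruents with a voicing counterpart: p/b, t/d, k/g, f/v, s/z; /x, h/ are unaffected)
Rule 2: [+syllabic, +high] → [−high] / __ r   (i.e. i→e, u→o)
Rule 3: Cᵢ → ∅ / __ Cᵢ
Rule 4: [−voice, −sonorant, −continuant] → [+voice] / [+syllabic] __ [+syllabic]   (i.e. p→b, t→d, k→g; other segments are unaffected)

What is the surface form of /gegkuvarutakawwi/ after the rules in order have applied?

Rule 1 (regressive voicing assimilation): /g/ precedes the voiceless obstruent /k/, so it devoices to [k] by assimilation. /gegkuvarutakawwi/ → gekkuvarutakawwi.
Rule 2 (pre-rhotic lowering): no segment meets the environment; /gekkuvarutakawwi/ is unchanged.
Rule 3 (degemination): /kk/ is a geminate; the first /k/ deletes. /ww/ is a geminate; the first /w/ deletes. /gekkuvarutakawwi/ → gekuvarutakawi.
Rule 4 (intervocalic voicing): /k/ is a voiceless stop between vowels /e/ and /u/, so it voices to [g]. /t/ is a voiceless stop between vowels /u/ and /a/, so it voices to [d]. /k/ is a voiceless stop between vowels /a/ and /a/, so it voices to [g]. /gekuvarutakawi/ → geguvarudagawi.

geguvarudagawi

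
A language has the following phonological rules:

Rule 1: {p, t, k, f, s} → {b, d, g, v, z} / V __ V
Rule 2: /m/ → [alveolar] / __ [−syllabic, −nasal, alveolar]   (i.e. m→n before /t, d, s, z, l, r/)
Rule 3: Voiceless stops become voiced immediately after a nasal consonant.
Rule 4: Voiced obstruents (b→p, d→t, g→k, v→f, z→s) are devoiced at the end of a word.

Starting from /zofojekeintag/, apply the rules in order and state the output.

zovojegeindak

Rule 1 (intervocalic voicing): /f/ is a voiceless obstruent between vowels /o/ and /o/, so it voices to [v]. /k/ is a voiceless obstruent between vowels /e/ and /e/, so it voices to [g]. /zofojekeintag/ → zovojegeintag.
Rule 2 (nasal place assimilation): no segment meets the environment; /zovojegeintag/ is unchanged.
Rule 3 (post-nasal voicing): /t/ is a voiceless stop immediately after the nasal /n/, so it voices to [d]. /zovojegeintag/ → zovojegeindag.
Rule 4 (final devoicing): /g/ is a voiced obstruent in word-final position, so it devoices to [k]. /zovojegeindag/ → zovojegeindak.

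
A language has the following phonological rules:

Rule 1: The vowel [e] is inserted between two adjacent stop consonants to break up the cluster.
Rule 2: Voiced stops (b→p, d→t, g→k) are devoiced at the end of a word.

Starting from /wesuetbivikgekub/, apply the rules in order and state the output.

wesuetebivikegekup

Rule 1 (stop-cluster e-epenthesis): /t/ and /b/ form a stop–stop cluster, so [e] is inserted between them. /k/ and /g/ form a stop–stop cluster, so [e] is inserted between them. /wesuetbivikgekub/ → wesuetebivikegekub.
Rule 2 (final devoicing): /b/ is a voiced stop in word-final position, so it devoices to [p]. /wesuetebivikegekub/ → wesuetebivikegekup.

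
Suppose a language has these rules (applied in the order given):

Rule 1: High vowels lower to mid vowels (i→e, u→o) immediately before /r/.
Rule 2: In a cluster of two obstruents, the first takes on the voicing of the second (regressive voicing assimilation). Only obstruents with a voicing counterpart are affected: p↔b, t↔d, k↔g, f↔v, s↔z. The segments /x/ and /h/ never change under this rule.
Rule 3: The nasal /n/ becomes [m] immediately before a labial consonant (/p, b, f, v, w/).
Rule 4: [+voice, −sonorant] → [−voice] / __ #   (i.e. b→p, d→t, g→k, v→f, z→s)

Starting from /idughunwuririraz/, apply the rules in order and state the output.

Rule 1 (pre-rhotic lowering): /u/ is a high vowel immediately before /r/, so it lowers to [o]. /i/ is a high vowel immediately before /r/, so it lowers to [e]. /i/ is a high vowel immediately before /r/, so it lowers to [e]. /idughunwuririraz/ → idughunworereraz.
Rule 2 (regressive voicing assimilation): /g/ precedes the voiceless obstruent /h/, so it devoices to [k] by assimilation. /idughunworereraz/ → idukhunworereraz.
Rule 3 (nasal place assimilation): /n/ precedes the labial consonant /w/, so it assimilates in place to [m]. /idukhunworereraz/ → idukhumworereraz.
Rule 4 (final devoicing): /z/ is a voiced obstruent in word-final position, so it devoices to [s]. /idukhumworereraz/ → idukhumworereras.

idukhumworereras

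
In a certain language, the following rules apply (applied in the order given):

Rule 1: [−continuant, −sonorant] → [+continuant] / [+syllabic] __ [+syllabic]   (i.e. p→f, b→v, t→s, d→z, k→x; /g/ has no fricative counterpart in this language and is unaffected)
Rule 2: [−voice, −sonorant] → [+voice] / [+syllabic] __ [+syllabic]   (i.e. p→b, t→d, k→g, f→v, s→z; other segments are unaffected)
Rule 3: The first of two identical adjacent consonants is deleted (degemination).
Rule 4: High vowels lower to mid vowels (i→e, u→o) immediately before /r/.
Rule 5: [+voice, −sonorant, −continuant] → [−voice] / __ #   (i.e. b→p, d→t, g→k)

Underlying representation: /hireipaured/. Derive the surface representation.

hereivaoret

Rule 1 (intervocalic spirantization): /p/ is a stop between vowels /i/ and /a/, so it spirantizes to the fricative [f]. /hireipaured/ → hireifaured.
Rule 2 (intervocalic voicing): /f/ is a voiceless obstruent between vowels /i/ and /a/, so it voices to [v]. /hireifaured/ → hireivaured.
Rule 3 (degemination): no segment meets the environment; /hireivaured/ is unchanged.
Rule 4 (pre-rhotic lowering): /i/ is a high vowel immediately before /r/, so it lowers to [e]. /u/ is a high vowel immediately before /r/, so it lowers to [o]. /hireivaured/ → hereivaored.
Rule 5 (final devoicing): /d/ is a voiced stop in word-final position, so it devoices to [t]. /hereivaored/ → hereivaoret.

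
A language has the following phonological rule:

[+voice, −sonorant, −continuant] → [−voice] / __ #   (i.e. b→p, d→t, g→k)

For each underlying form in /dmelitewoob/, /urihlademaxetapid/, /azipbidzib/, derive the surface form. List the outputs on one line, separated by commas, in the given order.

/dmelitewoob/: /b/ is a voiced stop in word-final position, so it devoices to [p]. → [dmelitewoop].
/urihlademaxetapid/: /d/ is a voiced stop in word-final position, so it devoices to [t]. → [urihlademaxetapit].
/azipbidzib/: /b/ is a voiced stop in word-final position, so it devoices to [p]. → [azipbidzip].

dmelitewoop, urihlademaxetapit, azipbidzip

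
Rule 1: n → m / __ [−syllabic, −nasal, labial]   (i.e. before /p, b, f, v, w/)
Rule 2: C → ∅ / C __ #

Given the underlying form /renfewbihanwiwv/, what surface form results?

remfewbihamwiw

Rule 1 (nasal place assimilation): /n/ precedes the labial consonant /f/, so it assimilates in place to [m]. /n/ precedes the labial consonant /w/, so it assimilates in place to [m]. /renfewbihanwiwv/ → remfewbihamwiwv.
Rule 2 (final cluster simplification): /v/ is the second consonant of a word-final cluster /wv/, so it deletes. /remfewbihamwiwv/ → remfewbihamwiw.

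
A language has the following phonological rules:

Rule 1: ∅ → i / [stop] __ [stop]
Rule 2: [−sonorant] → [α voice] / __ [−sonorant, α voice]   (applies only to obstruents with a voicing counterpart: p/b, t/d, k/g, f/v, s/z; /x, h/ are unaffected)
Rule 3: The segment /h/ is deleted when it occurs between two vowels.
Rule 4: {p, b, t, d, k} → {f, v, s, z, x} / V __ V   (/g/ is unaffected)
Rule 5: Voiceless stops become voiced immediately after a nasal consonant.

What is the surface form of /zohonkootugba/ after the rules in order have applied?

zoongoosugiva

Rule 1 (stop-cluster i-epenthesis): /g/ and /b/ form a stop–stop cluster, so [i] is inserted between them. /zohonkootugba/ → zohonkootugiba.
Rule 2 (regressive voicing assimilation): no segment meets the environment; /zohonkootugiba/ is unchanged.
Rule 3 (intervocalic h-deletion): /h/ occurs between vowels /o/ and /o/, so it deletes. /zohonkootugiba/ → zoonkootugiba.
Rule 4 (intervocalic spirantization): /t/ is a stop between vowels /o/ and /u/, so it spirantizes to the fricative [s]. /b/ is a stop between vowels /i/ and /a/, so it spirantizes to the fricative [v]. /zoonkootugiba/ → zoonkoosugiva.
Rule 5 (post-nasal voicing): /k/ is a voiceless stop immediately after the nasal /n/, so it voices to [g]. /zoonkoosugiva/ → zoongoosugiva.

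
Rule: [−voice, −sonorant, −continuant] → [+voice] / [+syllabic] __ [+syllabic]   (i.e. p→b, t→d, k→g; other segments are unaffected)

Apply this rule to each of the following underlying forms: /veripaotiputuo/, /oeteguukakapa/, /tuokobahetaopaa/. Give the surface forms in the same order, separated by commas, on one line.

/veripaotiputuo/: /p/ is a voiceless stop between vowels /i/ and /a/, so it voices to [b]. /t/ is a voiceless stop between vowels /o/ and /i/, so it voices to [d]. /p/ is a voiceless stop between vowels /i/ and /u/, so it voices to [b]. /t/ is a voiceless stop between vowels /u/ and /u/, so it voices to [d]. → [veribaodibuduo].
/oeteguukakapa/: /t/ is a voiceless stop between vowels /e/ and /e/, so it voices to [d]. /k/ is a voiceless stop between vowels /u/ and /a/, so it voices to [g]. /k/ is a voiceless stop between vowels /a/ and /a/, so it voices to [g]. /p/ is a voiceless stop between vowels /a/ and /a/, so it voices to [b]. → [oedeguugagaba].
/tuokobahetaopaa/: /k/ is a voiceless stop between vowels /o/ and /o/, so it voices to [g]. /t/ is a voiceless stop between vowels /e/ and /a/, so it voices to [d]. /p/ is a voiceless stop between vowels /o/ and /a/, so it voices to [b]. → [tuogobahedaobaa].

veribaodibuduo, oedeguugagaba, tuogobahedaobaa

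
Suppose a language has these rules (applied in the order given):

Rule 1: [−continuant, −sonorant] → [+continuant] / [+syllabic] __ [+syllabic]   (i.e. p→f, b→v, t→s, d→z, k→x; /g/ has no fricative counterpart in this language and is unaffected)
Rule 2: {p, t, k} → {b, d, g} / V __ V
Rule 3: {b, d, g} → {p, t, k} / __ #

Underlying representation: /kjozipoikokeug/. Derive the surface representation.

Rule 1 (intervocalic spirantization): /p/ is a stop between vowels /i/ and /o/, so it spirantizes to the fricative [f]. /k/ is a stop between vowels /i/ and /o/, so it spirantizes to the fricative [x]. /k/ is a stop between vowels /o/ and /e/, so it spirantizes to the fricative [x]. /kjozipoikokeug/ → kjozifoixoxeug.
Rule 2 (intervocalic voicing): no segment meets the environment; /kjozifoixoxeug/ is unchanged.
Rule 3 (final devoicing): /g/ is a voiced stop in word-final position, so it devoices to [k]. /kjozifoixoxeug/ → kjozifoixoxeuk.

kjozifoixoxeuk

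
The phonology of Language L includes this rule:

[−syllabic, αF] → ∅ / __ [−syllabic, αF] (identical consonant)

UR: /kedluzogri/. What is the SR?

No segment of /kedluzogri/ meets the structural description of the rule, so the form surfaces unchanged.

kedluzogri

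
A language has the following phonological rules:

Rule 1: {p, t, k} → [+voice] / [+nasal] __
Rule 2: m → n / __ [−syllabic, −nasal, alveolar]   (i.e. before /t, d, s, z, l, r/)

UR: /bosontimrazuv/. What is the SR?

bosondinrazuv

Rule 1 (post-nasal voicing): /t/ is a voiceless stop immediately after the nasal /n/, so it voices to [d]. /bosontimrazuv/ → bosondimrazuv.
Rule 2 (nasal place assimilation): /m/ precedes the alveolar consonant /r/, so it assimilates in place to [n]. /bosondimrazuv/ → bosondinrazuv.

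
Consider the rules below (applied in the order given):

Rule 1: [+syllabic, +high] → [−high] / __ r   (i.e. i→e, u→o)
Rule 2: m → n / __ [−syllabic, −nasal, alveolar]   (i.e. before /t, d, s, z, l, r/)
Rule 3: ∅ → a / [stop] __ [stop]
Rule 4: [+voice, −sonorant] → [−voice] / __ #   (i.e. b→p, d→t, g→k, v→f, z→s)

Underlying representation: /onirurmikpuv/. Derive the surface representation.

Rule 1 (pre-rhotic lowering): /i/ is a high vowel immediately before /r/, so it lowers to [e]. /u/ is a high vowel immediately before /r/, so it lowers to [o]. /onirurmikpuv/ → onerormikpuv.
Rule 2 (nasal place assimilation): no segment meets the environment; /onerormikpuv/ is unchanged.
Rule 3 (stop-cluster a-epenthesis): /k/ and /p/ form a stop–stop cluster, so [a] is inserted between them. /onerormikpuv/ → onerormikapuv.
Rule 4 (final devoicing): /v/ is a voiced obstruent in word-final position, so it devoices to [f]. /onerormikapuv/ → onerormikapuf.

onerormikapuf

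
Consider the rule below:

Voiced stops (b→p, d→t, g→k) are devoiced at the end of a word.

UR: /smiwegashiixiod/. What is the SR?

/d/ is a voiced stop in word-final position, so it devoices to [t].
The other instance of /g/ does not occur in the required environment and remains unchanged.
Surface form: [smiwegashiixiot].

smiwegashiixiot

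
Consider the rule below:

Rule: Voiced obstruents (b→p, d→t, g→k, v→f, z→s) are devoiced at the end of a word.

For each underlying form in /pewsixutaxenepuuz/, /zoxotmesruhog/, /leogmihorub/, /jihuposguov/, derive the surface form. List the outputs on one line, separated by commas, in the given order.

pewsixutaxenepuus, zoxotmesruhok, leogmihorup, jihuposguof

/pewsixutaxenepuuz/: /z/ is a voiced obstruent in word-final position, so it devoices to [s]. → [pewsixutaxenepuus].
/zoxotmesruhog/: /g/ is a voiced obstruent in word-final position, so it devoices to [k]. → [zoxotmesruhok].
/leogmihorub/: /b/ is a voiced obstruent in word-final position, so it devoices to [p]. → [leogmihorup].
/jihuposguov/: /v/ is a voiced obstruent in word-final position, so it devoices to [f]. → [jihuposguof].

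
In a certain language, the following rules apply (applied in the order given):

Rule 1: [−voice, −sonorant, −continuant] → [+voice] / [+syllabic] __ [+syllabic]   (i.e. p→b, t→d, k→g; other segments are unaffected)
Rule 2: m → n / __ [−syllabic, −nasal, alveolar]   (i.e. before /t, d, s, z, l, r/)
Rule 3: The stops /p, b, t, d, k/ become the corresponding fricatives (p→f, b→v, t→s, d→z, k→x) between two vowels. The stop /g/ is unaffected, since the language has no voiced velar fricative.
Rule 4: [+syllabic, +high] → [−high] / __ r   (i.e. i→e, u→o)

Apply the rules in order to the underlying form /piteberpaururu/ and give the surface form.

Rule 1 (intervocalic voicing): /t/ is a voiceless stop between vowels /i/ and /e/, so it voices to [d]. /piteberpaururu/ → pideberpaururu.
Rule 2 (nasal place assimilation): no segment meets the environment; /pideberpaururu/ is unchanged.
Rule 3 (intervocalic spirantization): /d/ is a stop between vowels /i/ and /e/, so it spirantizes to the fricative [z]. /b/ is a stop between vowels /e/ and /e/, so it spirantizes to the fricative [v]. /pideberpaururu/ → pizeverpaururu.
Rule 4 (pre-rhotic lowering): /u/ is a high vowel immediately before /r/, so it lowers to [o]. /u/ is a high vowel immediately before /r/, so it lowers to [o]. /pizeverpaururu/ → pizeverpaororu.

pizeverpaororu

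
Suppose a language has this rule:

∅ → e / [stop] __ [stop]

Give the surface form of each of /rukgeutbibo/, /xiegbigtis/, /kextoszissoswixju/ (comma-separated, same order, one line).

rukegeutebibo, xiegebigetis, kextoszissoswixju

/rukgeutbibo/: /k/ and /g/ form a stop–stop cluster, so [e] is inserted between them. /t/ and /b/ form a stop–stop cluster, so [e] is inserted between them. → [rukegeutebibo].
/xiegbigtis/: /g/ and /b/ form a stop–stop cluster, so [e] is inserted between them. /g/ and /t/ form a stop–stop cluster, so [e] is inserted between them. → [xiegebigetis].
/kextoszissoswixju/: the rule's environment is not met; surfaces unchanged as [kextoszissoswixju].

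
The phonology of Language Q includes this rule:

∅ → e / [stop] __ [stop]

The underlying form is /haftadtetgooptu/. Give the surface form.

/d/ and /t/ form a stop–stop cluster, so [e] is inserted between them.
/t/ and /g/ form a stop–stop cluster, so [e] is inserted between them.
/p/ and /t/ form a stop–stop cluster, so [e] is inserted between them.
Surface form: [haftadetetegoopetu].

haftadetetegoopetu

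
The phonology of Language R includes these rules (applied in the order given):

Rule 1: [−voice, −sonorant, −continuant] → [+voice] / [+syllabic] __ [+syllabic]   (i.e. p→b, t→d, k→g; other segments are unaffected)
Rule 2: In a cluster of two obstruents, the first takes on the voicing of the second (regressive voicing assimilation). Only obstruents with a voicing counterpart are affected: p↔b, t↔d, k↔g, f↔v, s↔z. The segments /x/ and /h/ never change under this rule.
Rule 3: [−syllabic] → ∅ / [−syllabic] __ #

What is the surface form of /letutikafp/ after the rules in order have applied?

ledudigaf

Rule 1 (intervocalic voicing): /t/ is a voiceless stop between vowels /e/ and /u/, so it voices to [d]. /t/ is a voiceless stop between vowels /u/ and /i/, so it voices to [d]. /k/ is a voiceless stop between vowels /i/ and /a/, so it voices to [g]. /letutikafp/ → ledudigafp.
Rule 2 (regressive voicing assimilation): no segment meets the environment; /ledudigafp/ is unchanged.
Rule 3 (final cluster simplification): /p/ is the second consonant of a word-final cluster /fp/, so it deletes. /ledudigafp/ → ledudigaf.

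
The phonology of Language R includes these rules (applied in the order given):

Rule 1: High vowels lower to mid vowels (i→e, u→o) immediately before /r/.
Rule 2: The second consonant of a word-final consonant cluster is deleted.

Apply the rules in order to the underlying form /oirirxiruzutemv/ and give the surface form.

oererxeruzutem

Rule 1 (pre-rhotic lowering): /i/ is a high vowel immediately before /r/, so it lowers to [e]. /i/ is a high vowel immediately before /r/, so it lowers to [e]. /i/ is a high vowel immediately before /r/, so it lowers to [e]. /oirirxiruzutemv/ → oererxeruzutemv.
Rule 2 (final cluster simplification): /v/ is the second consonant of a word-final cluster /mv/, so it deletes. /oererxeruzutemv/ → oererxeruzutem.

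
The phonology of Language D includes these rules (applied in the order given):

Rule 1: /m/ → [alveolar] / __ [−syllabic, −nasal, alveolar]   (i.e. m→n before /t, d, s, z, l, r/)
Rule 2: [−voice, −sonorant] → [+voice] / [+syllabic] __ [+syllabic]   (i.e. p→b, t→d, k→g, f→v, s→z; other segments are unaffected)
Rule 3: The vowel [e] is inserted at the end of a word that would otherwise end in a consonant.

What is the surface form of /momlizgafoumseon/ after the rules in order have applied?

monlizgavounseone

Rule 1 (nasal place assimilation): /m/ precedes the alveolar consonant /l/, so it assimilates in place to [n]. /m/ precedes the alveolar consonant /s/, so it assimilates in place to [n]. /momlizgafoumseon/ → monlizgafounseon.
Rule 2 (intervocalic voicing): /f/ is a voiceless obstruent between vowels /a/ and /o/, so it voices to [v]. /monlizgafounseon/ → monlizgavounseon.
Rule 3 (final e-epenthesis): the form ends in the consonant /n/, so [e] is inserted word-finally. /monlizgavounseon/ → monlizgavounseone.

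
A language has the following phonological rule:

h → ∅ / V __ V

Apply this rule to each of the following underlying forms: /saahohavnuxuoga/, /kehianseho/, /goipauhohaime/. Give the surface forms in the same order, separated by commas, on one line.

saaoavnuxuoga, keianseo, goipauoaime

/saahohavnuxuoga/: /h/ occurs between vowels /a/ and /o/, so it deletes. /h/ occurs between vowels /o/ and /a/, so it deletes. → [saaoavnuxuoga].
/kehianseho/: /h/ occurs between vowels /e/ and /i/, so it deletes. /h/ occurs between vowels /e/ and /o/, so it deletes. → [keianseo].
/goipauhohaime/: /h/ occurs between vowels /u/ and /o/, so it deletes. /h/ occurs between vowels /o/ and /a/, so it deletes. → [goipauoaime].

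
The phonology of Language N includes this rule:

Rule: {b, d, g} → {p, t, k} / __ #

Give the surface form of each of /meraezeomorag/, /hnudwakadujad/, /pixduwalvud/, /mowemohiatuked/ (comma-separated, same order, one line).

/meraezeomorag/: /g/ is a voiced stop in word-final position, so it devoices to [k]. → [meraezeomorak].
/hnudwakadujad/: /d/ is a voiced stop in word-final position, so it devoices to [t]. → [hnudwakadujat].
/pixduwalvud/: /d/ is a voiced stop in word-final position, so it devoices to [t]. → [pixduwalvut].
/mowemohiatuked/: /d/ is a voiced stop in word-final position, so it devoices to [t]. → [mowemohiatuket].

meraezeomorak, hnudwakadujat, pixduwalvut, mowemohiatuket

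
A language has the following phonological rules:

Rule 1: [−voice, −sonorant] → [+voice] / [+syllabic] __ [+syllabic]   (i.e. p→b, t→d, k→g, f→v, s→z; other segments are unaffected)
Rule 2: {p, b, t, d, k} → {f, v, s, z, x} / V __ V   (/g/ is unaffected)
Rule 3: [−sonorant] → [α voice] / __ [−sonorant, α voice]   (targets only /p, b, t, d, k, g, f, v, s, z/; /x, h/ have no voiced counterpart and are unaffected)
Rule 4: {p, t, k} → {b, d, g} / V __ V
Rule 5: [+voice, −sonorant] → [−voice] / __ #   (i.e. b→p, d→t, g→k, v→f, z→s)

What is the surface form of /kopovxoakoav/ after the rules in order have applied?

kovofxoagoaf

Rule 1 (intervocalic voicing): /p/ is a voiceless obstruent between vowels /o/ and /o/, so it voices to [b]. /k/ is a voiceless obstruent between vowels /a/ and /o/, so it voices to [g]. /kopovxoakoav/ → kobovxoagoav.
Rule 2 (intervocalic spirantization): /b/ is a stop between vowels /o/ and /o/, so it spirantizes to the fricative [v]. /kobovxoagoav/ → kovovxoagoav.
Rule 3 (regressive voicing assimilation): /v/ precedes the voiceless obstruent /x/, so it devoices to [f] by assimilation. /kovovxoagoav/ → kovofxoagoav.
Rule 4 (intervocalic voicing): no segment meets the environment; /kovofxoagoav/ is unchanged.
Rule 5 (final devoicing): /v/ is a voiced obstruent in word-final position, so it devoices to [f]. /kovofxoagoav/ → kovofxoagoaf.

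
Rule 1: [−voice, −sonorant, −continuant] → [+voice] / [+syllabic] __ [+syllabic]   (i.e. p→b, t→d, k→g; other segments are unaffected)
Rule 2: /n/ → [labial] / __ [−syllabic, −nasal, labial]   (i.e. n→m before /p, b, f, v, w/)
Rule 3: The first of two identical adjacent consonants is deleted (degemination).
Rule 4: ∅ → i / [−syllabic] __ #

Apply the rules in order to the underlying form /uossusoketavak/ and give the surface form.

Rule 1 (intervocalic voicing): /k/ is a voiceless stop between vowels /o/ and /e/, so it voices to [g]. /t/ is a voiceless stop between vowels /e/ and /a/, so it voices to [d]. /uossusoketavak/ → uossusogedavak.
Rule 2 (nasal place assimilation): no segment meets the environment; /uossusogedavak/ is unchanged.
Rule 3 (degemination): /ss/ is a geminate; the first /s/ deletes. /uossusogedavak/ → uosusogedavak.
Rule 4 (final i-epenthesis): the form ends in the consonant /k/, so [i] is inserted word-finally. /uosusogedavak/ → uosusogedavaki.

uosusogedavaki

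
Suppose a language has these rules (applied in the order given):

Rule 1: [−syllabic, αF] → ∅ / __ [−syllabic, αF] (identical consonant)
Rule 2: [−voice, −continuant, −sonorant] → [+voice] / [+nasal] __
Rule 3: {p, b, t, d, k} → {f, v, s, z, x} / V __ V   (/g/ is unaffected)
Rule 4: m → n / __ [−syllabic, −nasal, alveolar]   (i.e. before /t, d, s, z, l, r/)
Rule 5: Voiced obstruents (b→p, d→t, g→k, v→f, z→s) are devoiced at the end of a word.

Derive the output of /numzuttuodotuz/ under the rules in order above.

Rule 1 (degemination): /tt/ is a geminate; the first /t/ deletes. /numzuttuodotuz/ → numzutuodotuz.
Rule 2 (post-nasal voicing): no segment meets the environment; /numzutuodotuz/ is unchanged.
Rule 3 (intervocalic spirantization): /t/ is a stop between vowels /u/ and /u/, so it spirantizes to the fricative [s]. /d/ is a stop between vowels /o/ and /o/, so it spirantizes to the fricative [z]. /t/ is a stop between vowels /o/ and /u/, so it spirantizes to the fricative [s]. /numzutuodotuz/ → numzusuozosuz.
Rule 4 (nasal place assimilation): /m/ precedes the alveolar consonant /z/, so it assimilates in place to [n]. /numzusuozosuz/ → nunzusuozosuz.
Rule 5 (final devoicing): /z/ is a voiced obstruent in word-final position, so it devoices to [s]. /nunzusuozosuz/ → nunzusuozosus.

nunzusuozosus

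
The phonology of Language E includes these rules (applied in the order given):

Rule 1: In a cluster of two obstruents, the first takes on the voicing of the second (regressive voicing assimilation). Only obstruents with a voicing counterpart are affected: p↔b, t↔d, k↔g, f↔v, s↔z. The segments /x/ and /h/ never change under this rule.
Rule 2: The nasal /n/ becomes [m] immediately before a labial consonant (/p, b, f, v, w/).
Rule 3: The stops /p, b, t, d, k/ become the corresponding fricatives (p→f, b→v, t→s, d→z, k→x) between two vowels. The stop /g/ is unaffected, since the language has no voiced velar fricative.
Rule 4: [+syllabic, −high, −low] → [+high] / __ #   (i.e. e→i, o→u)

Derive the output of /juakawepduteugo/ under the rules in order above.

Rule 1 (regressive voicing assimilation): /p/ precedes the voiced obstruent /d/, so it voices to [b] by assimilation. /juakawepduteugo/ → juakawebduteugo.
Rule 2 (nasal place assimilation): no segment meets the environment; /juakawebduteugo/ is unchanged.
Rule 3 (intervocalic spirantization): /k/ is a stop between vowels /a/ and /a/, so it spirantizes to the fricative [x]. /t/ is a stop between vowels /u/ and /e/, so it spirantizes to the fricative [s]. /juakawebduteugo/ → juaxawebduseugo.
Rule 4 (final vowel raising): /o/ is a mid vowel in word-final position, so it raises to [u]. /juaxawebduseugo/ → juaxawebduseugu.

juaxawebduseugu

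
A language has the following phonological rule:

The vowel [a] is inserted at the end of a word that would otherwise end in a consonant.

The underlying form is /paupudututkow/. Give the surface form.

paupudututkowa

the form ends in the consonant /w/, so [a] is inserted word-finally.
Surface form: [paupudututkowa].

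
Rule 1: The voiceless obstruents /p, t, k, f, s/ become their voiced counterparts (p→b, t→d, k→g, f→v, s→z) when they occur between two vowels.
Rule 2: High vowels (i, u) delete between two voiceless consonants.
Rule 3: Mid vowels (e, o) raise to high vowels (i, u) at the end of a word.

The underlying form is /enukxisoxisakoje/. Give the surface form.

Rule 1 (intervocalic voicing): /s/ is a voiceless obstruent between vowels /i/ and /o/, so it voices to [z]. /s/ is a voiceless obstruent between vowels /i/ and /a/, so it voices to [z]. /k/ is a voiceless obstruent between vowels /a/ and /o/, so it voices to [g]. /enukxisoxisakoje/ → enukxizoxizagoje.
Rule 2 (high vowel syncope): no segment meets the environment; /enukxizoxizagoje/ is unchanged.
Rule 3 (final vowel raising): /e/ is a mid vowel in word-final position, so it raises to [i]. /enukxizoxizagoje/ → enukxizoxizagoji.

enukxizoxizagoji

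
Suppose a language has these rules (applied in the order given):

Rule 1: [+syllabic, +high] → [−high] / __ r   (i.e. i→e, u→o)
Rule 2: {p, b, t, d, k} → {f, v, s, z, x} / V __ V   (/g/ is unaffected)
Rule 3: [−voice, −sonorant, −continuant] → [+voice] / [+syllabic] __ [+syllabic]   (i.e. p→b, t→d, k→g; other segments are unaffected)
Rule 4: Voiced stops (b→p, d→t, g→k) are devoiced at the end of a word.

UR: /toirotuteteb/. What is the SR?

Rule 1 (pre-rhotic lowering): /i/ is a high vowel immediately before /r/, so it lowers to [e]. /toirotuteteb/ → toerotuteteb.
Rule 2 (intervocalic spirantization): /t/ is a stop between vowels /o/ and /u/, so it spirantizes to the fricative [s]. /t/ is a stop between vowels /u/ and /e/, so it spirantizes to the fricative [s]. /t/ is a stop between vowels /e/ and /e/, so it spirantizes to the fricative [s]. /toerotuteteb/ → toerosuseseb.
Rule 3 (intervocalic voicing): no segment meets the environment; /toerosuseseb/ is unchanged.
Rule 4 (final devoicing): /b/ is a voiced stop in word-final position, so it devoices to [p]. /toerosuseseb/ → toerosusesep.

toerosusesep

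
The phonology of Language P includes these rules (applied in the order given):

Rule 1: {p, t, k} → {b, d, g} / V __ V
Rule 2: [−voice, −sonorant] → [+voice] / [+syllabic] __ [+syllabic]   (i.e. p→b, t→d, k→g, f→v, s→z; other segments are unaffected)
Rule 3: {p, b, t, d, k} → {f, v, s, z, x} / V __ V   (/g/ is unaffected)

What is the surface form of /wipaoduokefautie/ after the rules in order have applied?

wivaozuogevauzie

Rule 1 (intervocalic voicing): /p/ is a voiceless stop between vowels /i/ and /a/, so it voices to [b]. /k/ is a voiceless stop between vowels /o/ and /e/, so it voices to [g]. /t/ is a voiceless stop between vowels /u/ and /i/, so it voices to [d]. /wipaoduokefautie/ → wibaoduogefaudie.
Rule 2 (intervocalic voicing): /f/ is a voiceless obstruent between vowels /e/ and /a/, so it voices to [v]. /wibaoduogefaudie/ → wibaoduogevaudie.
Rule 3 (intervocalic spirantization): /b/ is a stop between vowels /i/ and /a/, so it spirantizes to the fricative [v]. /d/ is a stop between vowels /o/ and /u/, so it spirantizes to the fricative [z]. /d/ is a stop between vowels /u/ and /i/, so it spirantizes to the fricative [z]. /wibaoduogevaudie/ → wivaozuogevauzie.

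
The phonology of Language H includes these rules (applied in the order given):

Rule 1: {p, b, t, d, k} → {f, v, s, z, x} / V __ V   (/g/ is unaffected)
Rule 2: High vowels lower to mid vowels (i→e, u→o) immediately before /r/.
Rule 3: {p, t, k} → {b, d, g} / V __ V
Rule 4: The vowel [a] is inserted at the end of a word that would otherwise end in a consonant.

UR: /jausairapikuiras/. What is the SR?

Rule 1 (intervocalic spirantization): /p/ is a stop between vowels /a/ and /i/, so it spirantizes to the fricative [f]. /k/ is a stop between vowels /i/ and /u/, so it spirantizes to the fricative [x]. /jausairapikuiras/ → jausairafixuiras.
Rule 2 (pre-rhotic lowering): /i/ is a high vowel immediately before /r/, so it lowers to [e]. /i/ is a high vowel immediately before /r/, so it lowers to [e]. /jausairafixuiras/ → jausaerafixueras.
Rule 3 (intervocalic voicing): no segment meets the environment; /jausaerafixueras/ is unchanged.
Rule 4 (final a-epenthesis): the form ends in the consonant /s/, so [a] is inserted word-finally. /jausaerafixueras/ → jausaerafixuerasa.

jausaerafixuerasa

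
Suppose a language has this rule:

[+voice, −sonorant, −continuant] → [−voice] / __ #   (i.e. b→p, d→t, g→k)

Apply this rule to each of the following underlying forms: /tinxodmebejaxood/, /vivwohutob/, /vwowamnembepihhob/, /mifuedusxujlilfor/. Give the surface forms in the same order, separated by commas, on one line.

/tinxodmebejaxood/: /d/ is a voiced stop in word-final position, so it devoices to [t]. → [tinxodmebejaxoot].
/vivwohutob/: /b/ is a voiced stop in word-final position, so it devoices to [p]. → [vivwohutop].
/vwowamnembepihhob/: /b/ is a voiced stop in word-final position, so it devoices to [p]. → [vwowamnembepihhop].
/mifuedusxujlilfor/: the rule's environment is not met; surfaces unchanged as [mifuedusxujlilfor].

tinxodmebejaxoot, vivwohutop, vwowamnembepihhop, mifuedusxujlilfor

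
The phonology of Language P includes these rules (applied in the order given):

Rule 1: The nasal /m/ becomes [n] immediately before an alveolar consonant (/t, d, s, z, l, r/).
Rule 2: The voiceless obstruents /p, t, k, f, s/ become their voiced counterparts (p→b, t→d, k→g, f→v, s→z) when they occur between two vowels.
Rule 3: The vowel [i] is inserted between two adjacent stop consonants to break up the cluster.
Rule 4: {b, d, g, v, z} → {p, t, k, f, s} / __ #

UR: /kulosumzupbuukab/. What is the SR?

kulozunzupibuugap

Rule 1 (nasal place assimilation): /m/ precedes the alveolar consonant /z/, so it assimilates in place to [n]. /kulosumzupbuukab/ → kulosunzupbuukab.
Rule 2 (intervocalic voicing): /s/ is a voiceless obstruent between vowels /o/ and /u/, so it voices to [z]. /k/ is a voiceless obstruent between vowels /u/ and /a/, so it voices to [g]. /kulosunzupbuukab/ → kulozunzupbuugab.
Rule 3 (stop-cluster i-epenthesis): /p/ and /b/ form a stop–stop cluster, so [i] is inserted between them. /kulozunzupbuugab/ → kulozunzupibuugab.
Rule 4 (final devoicing): /b/ is a voiced obstruent in word-final position, so it devoices to [p]. /kulozunzupibuugab/ → kulozunzupibuugap.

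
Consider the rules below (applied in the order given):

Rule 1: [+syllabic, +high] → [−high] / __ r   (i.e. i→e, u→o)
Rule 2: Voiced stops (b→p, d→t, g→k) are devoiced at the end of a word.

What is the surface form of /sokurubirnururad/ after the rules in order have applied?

sokorubernororat

Rule 1 (pre-rhotic lowering): /u/ is a high vowel immediately before /r/, so it lowers to [o]. /i/ is a high vowel immediately before /r/, so it lowers to [e]. /u/ is a high vowel immediately before /r/, so it lowers to [o]. /u/ is a high vowel immediately before /r/, so it lowers to [o]. /sokurubirnururad/ → sokorubernororad.
Rule 2 (final devoicing): /d/ is a voiced stop in word-final position, so it devoices to [t]. /sokorubernororad/ → sokorubernororat.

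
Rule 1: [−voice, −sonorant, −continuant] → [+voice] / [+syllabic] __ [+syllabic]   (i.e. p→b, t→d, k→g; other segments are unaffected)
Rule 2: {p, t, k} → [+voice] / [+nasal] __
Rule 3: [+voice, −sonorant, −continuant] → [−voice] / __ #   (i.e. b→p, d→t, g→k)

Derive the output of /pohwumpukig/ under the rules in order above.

Rule 1 (intervocalic voicing): /k/ is a voiceless stop between vowels /u/ and /i/, so it voices to [g]. /pohwumpukig/ → pohwumpugig.
Rule 2 (post-nasal voicing): /p/ is a voiceless stop immediately after the nasal /m/, so it voices to [b]. /pohwumpugig/ → pohwumbugig.
Rule 3 (final devoicing): /g/ is a voiced stop in word-final position, so it devoices to [k]. /pohwumbugig/ → pohwumbugik.

pohwumbugik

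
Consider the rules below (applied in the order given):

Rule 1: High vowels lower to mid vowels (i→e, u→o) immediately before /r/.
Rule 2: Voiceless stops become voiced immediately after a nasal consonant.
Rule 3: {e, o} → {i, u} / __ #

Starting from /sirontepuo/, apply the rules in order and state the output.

Rule 1 (pre-rhotic lowering): /i/ is a high vowel immediately before /r/, so it lowers to [e]. /sirontepuo/ → serontepuo.
Rule 2 (post-nasal voicing): /t/ is a voiceless stop immediately after the nasal /n/, so it voices to [d]. /serontepuo/ → serondepuo.
Rule 3 (final vowel raising): /o/ is a mid vowel in word-final position, so it raises to [u]. /serondepuo/ → serondepuu.

serondepuu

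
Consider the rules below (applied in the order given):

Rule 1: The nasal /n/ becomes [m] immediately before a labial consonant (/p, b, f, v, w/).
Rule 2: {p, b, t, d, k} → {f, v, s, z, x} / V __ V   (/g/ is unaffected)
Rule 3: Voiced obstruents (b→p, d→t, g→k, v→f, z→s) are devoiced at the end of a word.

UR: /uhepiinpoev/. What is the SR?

uhefiimpoef

Rule 1 (nasal place assimilation): /n/ precedes the labial consonant /p/, so it assimilates in place to [m]. /uhepiinpoev/ → uhepiimpoev.
Rule 2 (intervocalic spirantization): /p/ is a stop between vowels /e/ and /i/, so it spirantizes to the fricative [f]. /uhepiimpoev/ → uhefiimpoev.
Rule 3 (final devoicing): /v/ is a voiced obstruent in word-final position, so it devoices to [f]. /uhefiimpoev/ → uhefiimpoef.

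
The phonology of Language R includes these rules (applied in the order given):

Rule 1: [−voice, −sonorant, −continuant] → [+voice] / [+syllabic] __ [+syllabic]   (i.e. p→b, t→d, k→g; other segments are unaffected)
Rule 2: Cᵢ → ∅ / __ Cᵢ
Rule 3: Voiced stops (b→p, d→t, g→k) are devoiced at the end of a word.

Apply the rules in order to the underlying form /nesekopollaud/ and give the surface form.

Rule 1 (intervocalic voicing): /k/ is a voiceless stop between vowels /e/ and /o/, so it voices to [g]. /p/ is a voiceless stop between vowels /o/ and /o/, so it voices to [b]. /nesekopollaud/ → nesegobollaud.
Rule 2 (degemination): /ll/ is a geminate; the first /l/ deletes. /nesegobollaud/ → nesegobolaud.
Rule 3 (final devoicing): /d/ is a voiced stop in word-final position, so it devoices to [t]. /nesegobolaud/ → nesegobolaut.

nesegobolaut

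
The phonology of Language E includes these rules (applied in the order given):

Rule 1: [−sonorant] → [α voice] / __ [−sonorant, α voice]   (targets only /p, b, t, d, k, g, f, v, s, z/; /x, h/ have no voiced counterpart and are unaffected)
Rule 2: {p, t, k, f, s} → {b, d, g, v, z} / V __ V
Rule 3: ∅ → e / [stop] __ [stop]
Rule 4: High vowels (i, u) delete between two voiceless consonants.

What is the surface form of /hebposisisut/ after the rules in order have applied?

hepepozizizut

Rule 1 (regressive voicing assimilation): /b/ precedes the voiceless obstruent /p/, so it devoices to [p] by assimilation. /hebposisisut/ → hepposisisut.
Rule 2 (intervocalic voicing): /s/ is a voiceless obstruent between vowels /o/ and /i/, so it voices to [z]. /s/ is a voiceless obstruent between vowels /i/ and /i/, so it voices to [z]. /s/ is a voiceless obstruent between vowels /i/ and /u/, so it voices to [z]. /hepposisisut/ → heppozizizut.
Rule 3 (stop-cluster e-epenthesis): /p/ and /p/ form a stop–stop cluster, so [e] is inserted between them. /heppozizizut/ → hepepozizizut.
Rule 4 (high vowel syncope): no segment meets the environment; /hepepozizizut/ is unchanged.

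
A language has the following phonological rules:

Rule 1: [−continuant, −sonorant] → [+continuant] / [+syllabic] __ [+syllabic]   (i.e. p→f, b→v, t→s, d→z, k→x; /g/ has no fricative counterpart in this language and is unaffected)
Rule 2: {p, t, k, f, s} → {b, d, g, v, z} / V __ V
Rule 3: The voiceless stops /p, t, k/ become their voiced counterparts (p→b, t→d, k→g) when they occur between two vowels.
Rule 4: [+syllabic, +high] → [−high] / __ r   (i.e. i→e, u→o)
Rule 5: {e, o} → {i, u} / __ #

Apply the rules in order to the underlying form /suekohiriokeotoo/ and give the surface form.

Rule 1 (intervocalic spirantization): /k/ is a stop between vowels /e/ and /o/, so it spirantizes to the fricative [x]. /k/ is a stop between vowels /o/ and /e/, so it spirantizes to the fricative [x]. /t/ is a stop between vowels /o/ and /o/, so it spirantizes to the fricative [s]. /suekohiriokeotoo/ → suexohirioxeosoo.
Rule 2 (intervocalic voicing): /s/ is a voiceless obstruent between vowels /o/ and /o/, so it voices to [z]. /suexohirioxeosoo/ → suexohirioxeozoo.
Rule 3 (intervocalic voicing): no segment meets the environment; /suexohirioxeozoo/ is unchanged.
Rule 4 (pre-rhotic lowering): /i/ is a high vowel immediately before /r/, so it lowers to [e]. /suexohirioxeozoo/ → suexoherioxeozoo.
Rule 5 (final vowel raising): /o/ is a mid vowel in word-final position, so it raises to [u]. /suexoherioxeozoo/ → suexoherioxeozou.

suexoherioxeozou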